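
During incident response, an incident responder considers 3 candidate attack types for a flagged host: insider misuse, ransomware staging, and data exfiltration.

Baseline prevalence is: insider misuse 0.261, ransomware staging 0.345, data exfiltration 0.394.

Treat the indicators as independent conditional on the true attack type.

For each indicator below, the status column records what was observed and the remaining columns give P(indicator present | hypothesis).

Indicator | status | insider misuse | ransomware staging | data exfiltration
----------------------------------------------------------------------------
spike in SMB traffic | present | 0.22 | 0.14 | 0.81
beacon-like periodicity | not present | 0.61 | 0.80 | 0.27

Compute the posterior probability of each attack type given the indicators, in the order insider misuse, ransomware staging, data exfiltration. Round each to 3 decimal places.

0.084, 0.036, 0.879

For each hypothesis, the unnormalized posterior weight is prior × product of the indicator likelihoods (using 1 − P(present | H) for each absent indicator):
  insider misuse: 0.261 × 0.22 × (1 − 0.61) = 0.022394
  ransomware staging: 0.345 × 0.14 × (1 − 0.80) = 0.00966
  data exfiltration: 0.394 × 0.81 × (1 − 0.27) = 0.23297
The unnormalized weights sum to 0.26503.
P(insider misuse | evidence) = 0.022394 / 0.26503 ≈ 0.084
P(ransomware staging | evidence) = 0.00966 / 0.26503 ≈ 0.036
P(data exfiltration | evidence) = 0.23297 / 0.26503 ≈ 0.879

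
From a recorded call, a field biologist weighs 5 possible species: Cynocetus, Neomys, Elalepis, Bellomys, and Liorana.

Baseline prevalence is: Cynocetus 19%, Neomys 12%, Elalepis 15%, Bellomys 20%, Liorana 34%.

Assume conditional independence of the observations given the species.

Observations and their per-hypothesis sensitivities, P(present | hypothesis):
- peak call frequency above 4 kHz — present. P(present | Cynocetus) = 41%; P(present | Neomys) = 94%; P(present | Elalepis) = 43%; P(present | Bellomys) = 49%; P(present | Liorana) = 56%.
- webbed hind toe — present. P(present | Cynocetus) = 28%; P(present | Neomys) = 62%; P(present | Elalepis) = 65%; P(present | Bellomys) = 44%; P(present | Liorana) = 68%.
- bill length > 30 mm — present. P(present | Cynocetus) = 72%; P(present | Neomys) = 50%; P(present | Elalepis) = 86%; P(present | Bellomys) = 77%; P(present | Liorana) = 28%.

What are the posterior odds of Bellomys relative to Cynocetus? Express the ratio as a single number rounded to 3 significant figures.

2.11

Unnormalized posterior weight (prior times the observation likelihoods) for each of the two hypotheses:
  Bellomys: 0.20 × 0.49 × 0.44 × 0.77 = 0.033202
  Cynocetus: 0.19 × 0.41 × 0.28 × 0.72 = 0.015705
Odds(Bellomys : Cynocetus) = 0.033202 / 0.015705 ≈ 2.11.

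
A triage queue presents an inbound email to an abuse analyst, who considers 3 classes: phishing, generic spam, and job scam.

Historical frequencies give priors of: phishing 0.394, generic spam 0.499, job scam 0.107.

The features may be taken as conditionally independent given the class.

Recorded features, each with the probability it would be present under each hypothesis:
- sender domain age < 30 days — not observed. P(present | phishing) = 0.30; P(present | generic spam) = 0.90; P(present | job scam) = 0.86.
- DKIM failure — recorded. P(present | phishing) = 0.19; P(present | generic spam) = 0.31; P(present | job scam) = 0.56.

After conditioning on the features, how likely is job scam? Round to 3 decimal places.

0.110

Multiply each prior by the joint likelihood of the feature pattern (using 1 − P(present | H) for each absent feature):
  phishing: 0.394 × (1 − 0.30) × 0.19 = 0.052402
  generic spam: 0.499 × (1 − 0.90) × 0.31 = 0.015469
  job scam: 0.107 × (1 − 0.86) × 0.56 = 0.0083888
The unnormalized weights sum to 0.07626.
P(job scam | evidence) = 0.0083888 / 0.07626 ≈ 0.110.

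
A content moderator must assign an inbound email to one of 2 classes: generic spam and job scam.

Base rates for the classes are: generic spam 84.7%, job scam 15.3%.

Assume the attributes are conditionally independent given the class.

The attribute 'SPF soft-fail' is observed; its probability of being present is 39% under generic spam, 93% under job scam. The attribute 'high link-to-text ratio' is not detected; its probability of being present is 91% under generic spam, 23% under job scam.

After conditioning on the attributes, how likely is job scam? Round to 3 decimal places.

For each hypothesis, the unnormalized posterior weight is prior × product of the attribute likelihoods (using 1 − P(present | H) for each absent attribute):
  generic spam: 0.847 × 0.39 × (1 − 0.91) = 0.02973
  job scam: 0.153 × 0.93 × (1 − 0.23) = 0.10956
Marginal likelihood of the evidence = 0.13929.
P(job scam | evidence) = 0.10956 / 0.13929 ≈ 0.787.

0.787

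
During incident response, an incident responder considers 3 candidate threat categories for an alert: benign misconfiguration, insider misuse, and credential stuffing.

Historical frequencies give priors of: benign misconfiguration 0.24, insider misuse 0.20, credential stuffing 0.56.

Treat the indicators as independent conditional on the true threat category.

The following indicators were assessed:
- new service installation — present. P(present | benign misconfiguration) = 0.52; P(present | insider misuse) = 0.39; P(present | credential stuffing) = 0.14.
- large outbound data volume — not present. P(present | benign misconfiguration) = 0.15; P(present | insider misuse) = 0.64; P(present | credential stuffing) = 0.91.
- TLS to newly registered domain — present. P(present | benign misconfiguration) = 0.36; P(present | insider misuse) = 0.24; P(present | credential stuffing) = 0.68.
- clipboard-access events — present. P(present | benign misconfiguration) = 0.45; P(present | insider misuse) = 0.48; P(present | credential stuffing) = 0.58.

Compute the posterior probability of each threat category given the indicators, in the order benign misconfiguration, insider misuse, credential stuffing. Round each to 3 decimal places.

0.741, 0.139, 0.120

For each hypothesis, the unnormalized posterior weight is prior × product of the indicator likelihoods (using 1 − P(present | H) for each absent indicator):
  benign misconfiguration: 0.24 × 0.52 × (1 − 0.15) × 0.36 × 0.45 = 0.017185
  insider misuse: 0.20 × 0.39 × (1 − 0.64) × 0.24 × 0.48 = 0.0032348
  credential stuffing: 0.56 × 0.14 × (1 − 0.91) × 0.68 × 0.58 = 0.0027829
The unnormalized weights sum to 0.023203.
P(benign misconfiguration | evidence) = 0.017185 / 0.023203 ≈ 0.741
P(insider misuse | evidence) = 0.0032348 / 0.023203 ≈ 0.139
P(credential stuffing | evidence) = 0.0027829 / 0.023203 ≈ 0.120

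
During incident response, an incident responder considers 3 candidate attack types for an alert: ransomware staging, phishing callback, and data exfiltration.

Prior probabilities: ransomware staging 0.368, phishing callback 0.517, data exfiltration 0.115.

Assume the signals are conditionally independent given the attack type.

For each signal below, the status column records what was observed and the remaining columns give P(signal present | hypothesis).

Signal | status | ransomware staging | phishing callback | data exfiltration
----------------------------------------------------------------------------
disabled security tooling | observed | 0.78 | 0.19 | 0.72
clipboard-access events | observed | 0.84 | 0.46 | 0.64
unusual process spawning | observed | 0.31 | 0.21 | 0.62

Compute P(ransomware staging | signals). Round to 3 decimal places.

0.638

For each hypothesis, the unnormalized posterior weight is prior × product of the signal likelihoods:
  ransomware staging: 0.368 × 0.78 × 0.84 × 0.31 = 0.074745
  phishing callback: 0.517 × 0.19 × 0.46 × 0.21 = 0.009489
  data exfiltration: 0.115 × 0.72 × 0.64 × 0.62 = 0.032855
The unnormalized weights sum to 0.11709.
P(ransomware staging | evidence) = 0.074745 / 0.11709 ≈ 0.638.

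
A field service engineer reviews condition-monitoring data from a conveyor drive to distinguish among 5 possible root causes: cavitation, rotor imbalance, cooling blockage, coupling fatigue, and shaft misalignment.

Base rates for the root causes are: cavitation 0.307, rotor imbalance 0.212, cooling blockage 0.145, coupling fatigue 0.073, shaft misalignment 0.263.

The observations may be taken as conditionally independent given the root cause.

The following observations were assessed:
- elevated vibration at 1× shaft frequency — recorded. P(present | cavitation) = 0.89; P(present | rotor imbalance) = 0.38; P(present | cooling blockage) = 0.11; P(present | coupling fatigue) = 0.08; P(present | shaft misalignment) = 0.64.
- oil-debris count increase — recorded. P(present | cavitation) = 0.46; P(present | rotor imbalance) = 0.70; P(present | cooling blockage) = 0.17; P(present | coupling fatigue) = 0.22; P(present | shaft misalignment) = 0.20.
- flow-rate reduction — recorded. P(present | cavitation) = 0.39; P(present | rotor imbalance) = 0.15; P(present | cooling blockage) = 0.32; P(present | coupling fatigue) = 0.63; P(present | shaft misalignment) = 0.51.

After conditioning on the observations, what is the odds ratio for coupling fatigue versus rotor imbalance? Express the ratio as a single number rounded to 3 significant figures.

Posterior odds equal prior odds times the likelihood ratio; only the two competing hypotheses matter.
  coupling fatigue: 0.073 × 0.08 × 0.22 × 0.63 = 0.00080942
  rotor imbalance: 0.212 × 0.38 × 0.70 × 0.15 = 0.0084588
Odds(coupling fatigue : rotor imbalance) = 0.00080942 / 0.0084588 ≈ 0.0957.

0.0957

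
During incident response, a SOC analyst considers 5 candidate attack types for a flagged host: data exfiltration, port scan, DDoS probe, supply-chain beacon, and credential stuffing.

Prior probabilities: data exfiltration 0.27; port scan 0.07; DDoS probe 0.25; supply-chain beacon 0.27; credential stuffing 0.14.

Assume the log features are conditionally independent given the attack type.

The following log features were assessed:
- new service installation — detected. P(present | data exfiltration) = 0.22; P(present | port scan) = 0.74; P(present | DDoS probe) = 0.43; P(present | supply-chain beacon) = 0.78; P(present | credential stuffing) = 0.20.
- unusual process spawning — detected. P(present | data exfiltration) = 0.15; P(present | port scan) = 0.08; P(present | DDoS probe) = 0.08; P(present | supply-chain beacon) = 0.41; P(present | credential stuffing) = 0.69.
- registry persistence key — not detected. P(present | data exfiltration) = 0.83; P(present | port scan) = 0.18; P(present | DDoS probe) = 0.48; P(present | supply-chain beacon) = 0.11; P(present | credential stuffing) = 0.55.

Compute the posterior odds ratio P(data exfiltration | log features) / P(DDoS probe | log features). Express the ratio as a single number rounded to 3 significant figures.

0.339

The normalizing constant cancels in an odds ratio, so compute prior × likelihood for the two hypotheses only (using 1 − P(present | H) for each absent log feature):
  data exfiltration: 0.27 × 0.22 × 0.15 × (1 − 0.83) = 0.0015147
  DDoS probe: 0.25 × 0.43 × 0.08 × (1 − 0.48) = 0.004472
Odds(data exfiltration : DDoS probe) = 0.0015147 / 0.004472 ≈ 0.339.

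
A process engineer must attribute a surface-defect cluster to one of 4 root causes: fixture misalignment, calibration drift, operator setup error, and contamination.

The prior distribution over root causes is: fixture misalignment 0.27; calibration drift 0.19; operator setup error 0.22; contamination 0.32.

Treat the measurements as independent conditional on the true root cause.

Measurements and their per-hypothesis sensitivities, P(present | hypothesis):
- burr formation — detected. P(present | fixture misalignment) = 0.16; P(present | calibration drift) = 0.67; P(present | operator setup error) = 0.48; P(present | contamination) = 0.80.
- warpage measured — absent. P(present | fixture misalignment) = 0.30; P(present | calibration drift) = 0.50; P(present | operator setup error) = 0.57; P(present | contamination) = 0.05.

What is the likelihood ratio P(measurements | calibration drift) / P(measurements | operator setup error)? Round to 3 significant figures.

The Bayes factor is the ratio of the joint likelihoods of the measurement pattern under the two hypotheses (using 1 − P(present | H) for each absent measurement).
  calibration drift: 0.67 × (1 − 0.50) = 0.335
  operator setup error: 0.48 × (1 − 0.57) = 0.2064
Bayes factor = 0.335 / 0.2064 ≈ 1.62

1.62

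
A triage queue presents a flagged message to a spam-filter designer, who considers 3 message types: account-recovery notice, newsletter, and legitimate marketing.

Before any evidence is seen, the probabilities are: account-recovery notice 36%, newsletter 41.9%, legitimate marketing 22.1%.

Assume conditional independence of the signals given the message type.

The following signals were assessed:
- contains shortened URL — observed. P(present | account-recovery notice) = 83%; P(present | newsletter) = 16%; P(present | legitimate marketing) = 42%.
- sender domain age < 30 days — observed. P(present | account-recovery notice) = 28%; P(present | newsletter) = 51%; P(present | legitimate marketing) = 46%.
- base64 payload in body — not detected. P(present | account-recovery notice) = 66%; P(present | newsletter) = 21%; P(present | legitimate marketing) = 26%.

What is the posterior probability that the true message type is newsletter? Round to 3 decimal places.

0.310

By Bayes' rule with conditional independence, the unnormalized weight for each hypothesis is prior × ∏ likelihoods (using 1 − P(present | H) for each absent signal):
  account-recovery notice: 0.360 × 0.83 × 0.28 × (1 − 0.66) = 0.028446
  newsletter: 0.419 × 0.16 × 0.51 × (1 − 0.21) = 0.02701
  legitimate marketing: 0.221 × 0.42 × 0.46 × (1 − 0.26) = 0.031596
The unnormalized weights sum to 0.087052.
P(newsletter | evidence) = 0.02701 / 0.087052 ≈ 0.310.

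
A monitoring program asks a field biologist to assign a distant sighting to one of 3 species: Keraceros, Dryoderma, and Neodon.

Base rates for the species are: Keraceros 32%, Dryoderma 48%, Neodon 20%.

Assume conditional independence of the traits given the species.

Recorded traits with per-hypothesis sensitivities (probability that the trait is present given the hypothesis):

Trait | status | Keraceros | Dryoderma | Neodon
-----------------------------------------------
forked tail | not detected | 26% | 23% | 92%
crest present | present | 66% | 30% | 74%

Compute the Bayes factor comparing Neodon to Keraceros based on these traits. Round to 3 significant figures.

The Bayes factor is the ratio of the joint likelihoods of the trait pattern under the two hypotheses (using 1 − P(present | H) for each absent trait).
  Neodon: (1 − 0.92) × 0.74 = 0.0592
  Keraceros: (1 − 0.26) × 0.66 = 0.4884
Bayes factor = 0.0592 / 0.4884 ≈ 0.121

0.121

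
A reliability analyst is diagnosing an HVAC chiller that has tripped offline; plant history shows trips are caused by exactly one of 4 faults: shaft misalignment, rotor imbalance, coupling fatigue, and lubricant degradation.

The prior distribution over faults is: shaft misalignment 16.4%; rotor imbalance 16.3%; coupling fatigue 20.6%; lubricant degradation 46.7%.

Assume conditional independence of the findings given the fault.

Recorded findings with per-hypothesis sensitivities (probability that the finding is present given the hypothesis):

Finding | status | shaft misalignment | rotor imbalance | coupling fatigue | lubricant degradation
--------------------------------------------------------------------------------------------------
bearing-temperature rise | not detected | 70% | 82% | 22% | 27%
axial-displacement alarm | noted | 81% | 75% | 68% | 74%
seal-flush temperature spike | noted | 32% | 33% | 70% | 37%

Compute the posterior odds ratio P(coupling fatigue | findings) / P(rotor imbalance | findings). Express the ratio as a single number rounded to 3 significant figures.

The normalizing constant cancels in an odds ratio, so compute prior × likelihood for the two hypotheses only (using 1 − P(present | H) for each absent finding):
  coupling fatigue: 0.206 × (1 − 0.22) × 0.68 × 0.70 = 0.076484
  rotor imbalance: 0.163 × (1 − 0.82) × 0.75 × 0.33 = 0.0072617
Posterior odds = 0.076484 / 0.0072617 ≈ 10.5.

10.5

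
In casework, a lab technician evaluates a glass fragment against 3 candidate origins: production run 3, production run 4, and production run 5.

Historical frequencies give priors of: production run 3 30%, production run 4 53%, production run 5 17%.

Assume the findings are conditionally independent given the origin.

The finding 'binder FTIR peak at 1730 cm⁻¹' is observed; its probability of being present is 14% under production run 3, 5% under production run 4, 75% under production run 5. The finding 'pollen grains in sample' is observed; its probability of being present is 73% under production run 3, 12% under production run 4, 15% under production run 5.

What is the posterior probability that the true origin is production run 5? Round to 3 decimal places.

0.361

For each hypothesis, the unnormalized posterior weight is prior × product of the finding likelihoods:
  production run 3: 0.30 × 0.14 × 0.73 = 0.03066
  production run 4: 0.53 × 0.05 × 0.12 = 0.00318
  production run 5: 0.17 × 0.75 × 0.15 = 0.019125
Normalizing constant Z = 0.03066 + 0.00318 + 0.019125 = 0.052965.
P(production run 5 | evidence) = 0.019125 / 0.052965 ≈ 0.361.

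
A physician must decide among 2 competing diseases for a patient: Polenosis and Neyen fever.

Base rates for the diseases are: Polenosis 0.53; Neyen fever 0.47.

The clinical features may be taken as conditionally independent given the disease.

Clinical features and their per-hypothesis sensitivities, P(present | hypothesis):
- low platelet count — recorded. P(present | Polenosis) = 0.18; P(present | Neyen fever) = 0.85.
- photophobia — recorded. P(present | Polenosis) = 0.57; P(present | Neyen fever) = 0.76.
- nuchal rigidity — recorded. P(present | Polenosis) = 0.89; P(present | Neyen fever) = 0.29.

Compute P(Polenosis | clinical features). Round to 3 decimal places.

0.355

By Bayes' rule with conditional independence, the unnormalized weight for each hypothesis is prior × ∏ likelihoods:
  Polenosis: 0.53 × 0.18 × 0.57 × 0.89 = 0.048396
  Neyen fever: 0.47 × 0.85 × 0.76 × 0.29 = 0.08805
The unnormalized weights sum to 0.13645.
P(Polenosis | evidence) = 0.048396 / 0.13645 ≈ 0.355.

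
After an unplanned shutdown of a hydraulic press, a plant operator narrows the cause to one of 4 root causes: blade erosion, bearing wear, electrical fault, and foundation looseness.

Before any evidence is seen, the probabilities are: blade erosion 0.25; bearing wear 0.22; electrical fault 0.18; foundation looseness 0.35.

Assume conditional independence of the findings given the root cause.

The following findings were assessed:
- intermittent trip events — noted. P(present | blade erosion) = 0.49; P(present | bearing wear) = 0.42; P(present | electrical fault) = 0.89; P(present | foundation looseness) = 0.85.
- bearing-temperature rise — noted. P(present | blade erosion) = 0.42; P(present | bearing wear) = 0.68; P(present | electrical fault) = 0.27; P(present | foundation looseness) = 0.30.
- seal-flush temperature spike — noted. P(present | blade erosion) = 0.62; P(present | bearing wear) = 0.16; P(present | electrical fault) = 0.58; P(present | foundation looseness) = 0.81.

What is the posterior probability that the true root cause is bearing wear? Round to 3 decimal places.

Multiply each prior by the joint likelihood of the evidence pattern:
  blade erosion: 0.25 × 0.49 × 0.42 × 0.62 = 0.031899
  bearing wear: 0.22 × 0.42 × 0.68 × 0.16 = 0.010053
  electrical fault: 0.18 × 0.89 × 0.27 × 0.58 = 0.025087
  foundation looseness: 0.35 × 0.85 × 0.30 × 0.81 = 0.072292
Marginal likelihood of the evidence = 0.13933.
P(bearing wear | evidence) = 0.010053 / 0.13933 ≈ 0.072.

0.072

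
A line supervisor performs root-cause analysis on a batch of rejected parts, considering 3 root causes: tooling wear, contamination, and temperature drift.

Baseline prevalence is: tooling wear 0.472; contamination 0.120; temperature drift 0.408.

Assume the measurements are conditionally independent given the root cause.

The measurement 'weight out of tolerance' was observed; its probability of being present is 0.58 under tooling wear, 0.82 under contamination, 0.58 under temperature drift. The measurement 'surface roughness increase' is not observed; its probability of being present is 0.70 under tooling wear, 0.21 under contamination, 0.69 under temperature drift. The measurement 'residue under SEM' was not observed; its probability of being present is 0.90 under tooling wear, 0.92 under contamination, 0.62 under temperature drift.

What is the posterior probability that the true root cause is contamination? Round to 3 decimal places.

By Bayes' rule with conditional independence, the unnormalized weight for each hypothesis is prior × ∏ likelihoods (using 1 − P(present | H) for each absent measurement):
  tooling wear: 0.472 × 0.58 × (1 − 0.70) × (1 − 0.90) = 0.0082128
  contamination: 0.120 × 0.82 × (1 − 0.21) × (1 − 0.92) = 0.0062189
  temperature drift: 0.408 × 0.58 × (1 − 0.69) × (1 − 0.62) = 0.027876
Normalizing constant Z = 0.0082128 + 0.0062189 + 0.027876 = 0.042308.
P(contamination | evidence) = 0.0062189 / 0.042308 ≈ 0.147.

0.147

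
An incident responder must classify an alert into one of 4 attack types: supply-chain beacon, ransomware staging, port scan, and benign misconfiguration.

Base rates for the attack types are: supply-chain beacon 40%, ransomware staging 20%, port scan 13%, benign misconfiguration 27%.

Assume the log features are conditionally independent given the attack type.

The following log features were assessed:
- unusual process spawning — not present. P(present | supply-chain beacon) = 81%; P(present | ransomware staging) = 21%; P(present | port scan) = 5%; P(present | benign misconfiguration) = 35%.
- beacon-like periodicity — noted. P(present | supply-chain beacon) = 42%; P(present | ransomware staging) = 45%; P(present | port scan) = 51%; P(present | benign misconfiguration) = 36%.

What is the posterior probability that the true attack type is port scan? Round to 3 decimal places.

0.275

Multiply each prior by the joint likelihood of the log feature pattern (using 1 − P(present | H) for each absent log feature):
  supply-chain beacon: 0.40 × (1 − 0.81) × 0.42 = 0.03192
  ransomware staging: 0.20 × (1 − 0.21) × 0.45 = 0.0711
  port scan: 0.13 × (1 − 0.05) × 0.51 = 0.062985
  benign misconfiguration: 0.27 × (1 − 0.35) × 0.36 = 0.06318
The unnormalized weights sum to 0.22918.
P(port scan | evidence) = 0.062985 / 0.22918 ≈ 0.275.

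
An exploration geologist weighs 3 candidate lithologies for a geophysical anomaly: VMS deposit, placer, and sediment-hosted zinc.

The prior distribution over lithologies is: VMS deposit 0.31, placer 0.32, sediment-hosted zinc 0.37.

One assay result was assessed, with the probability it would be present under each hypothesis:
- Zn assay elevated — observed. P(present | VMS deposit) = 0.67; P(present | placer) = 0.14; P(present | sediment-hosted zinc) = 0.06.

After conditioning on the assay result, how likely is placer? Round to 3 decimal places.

By Bayes' rule, the unnormalized weight for each hypothesis is prior × likelihood:
  VMS deposit: 0.31 × 0.67 = 0.2077
  placer: 0.32 × 0.14 = 0.0448
  sediment-hosted zinc: 0.37 × 0.06 = 0.0222
Normalizing constant Z = 0.2077 + 0.0448 + 0.0222 = 0.2747.
P(placer | evidence) = 0.0448 / 0.2747 ≈ 0.163.

0.163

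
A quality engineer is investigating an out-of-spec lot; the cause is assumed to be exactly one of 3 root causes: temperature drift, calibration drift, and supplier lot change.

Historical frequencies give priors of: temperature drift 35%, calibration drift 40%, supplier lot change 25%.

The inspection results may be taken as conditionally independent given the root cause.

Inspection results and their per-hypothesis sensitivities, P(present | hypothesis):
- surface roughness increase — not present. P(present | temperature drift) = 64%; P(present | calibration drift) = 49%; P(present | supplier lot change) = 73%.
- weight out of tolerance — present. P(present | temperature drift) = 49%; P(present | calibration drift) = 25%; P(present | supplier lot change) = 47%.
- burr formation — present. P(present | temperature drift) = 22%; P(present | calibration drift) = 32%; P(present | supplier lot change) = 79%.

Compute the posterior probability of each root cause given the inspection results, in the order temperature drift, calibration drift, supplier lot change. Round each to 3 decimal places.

By Bayes' rule with conditional independence, the unnormalized weight for each hypothesis is prior × ∏ likelihoods (using 1 − P(present | H) for each absent inspection result):
  temperature drift: 0.35 × (1 − 0.64) × 0.49 × 0.22 = 0.013583
  calibration drift: 0.40 × (1 − 0.49) × 0.25 × 0.32 = 0.01632
  supplier lot change: 0.25 × (1 − 0.73) × 0.47 × 0.79 = 0.025063
Normalizing constant Z = 0.013583 + 0.01632 + 0.025063 = 0.054966.
P(temperature drift | evidence) = 0.013583 / 0.054966 ≈ 0.247
P(calibration drift | evidence) = 0.01632 / 0.054966 ≈ 0.297
P(supplier lot change | evidence) = 0.025063 / 0.054966 ≈ 0.456

0.247, 0.297, 0.456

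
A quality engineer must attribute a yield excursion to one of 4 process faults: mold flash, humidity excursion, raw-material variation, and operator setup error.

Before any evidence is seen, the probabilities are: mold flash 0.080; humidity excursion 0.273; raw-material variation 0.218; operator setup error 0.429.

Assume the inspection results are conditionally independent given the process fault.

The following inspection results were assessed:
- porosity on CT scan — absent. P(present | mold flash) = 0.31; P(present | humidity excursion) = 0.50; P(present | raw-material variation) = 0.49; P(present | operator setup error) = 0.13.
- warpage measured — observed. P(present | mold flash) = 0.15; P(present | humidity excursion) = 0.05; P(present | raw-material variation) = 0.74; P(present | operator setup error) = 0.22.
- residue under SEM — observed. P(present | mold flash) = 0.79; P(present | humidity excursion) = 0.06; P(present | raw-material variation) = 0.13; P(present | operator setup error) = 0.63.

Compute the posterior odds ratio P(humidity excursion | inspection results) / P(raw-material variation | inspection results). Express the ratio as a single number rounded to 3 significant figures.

Posterior odds equal prior odds times the likelihood ratio; only the two competing hypotheses matter (using 1 − P(present | H) for each absent inspection result).
  humidity excursion: 0.273 × (1 − 0.50) × 0.05 × 0.06 = 0.0004095
  raw-material variation: 0.218 × (1 − 0.49) × 0.74 × 0.13 = 0.010696
Odds(humidity excursion : raw-material variation) = 0.0004095 / 0.010696 ≈ 0.0383.

0.0383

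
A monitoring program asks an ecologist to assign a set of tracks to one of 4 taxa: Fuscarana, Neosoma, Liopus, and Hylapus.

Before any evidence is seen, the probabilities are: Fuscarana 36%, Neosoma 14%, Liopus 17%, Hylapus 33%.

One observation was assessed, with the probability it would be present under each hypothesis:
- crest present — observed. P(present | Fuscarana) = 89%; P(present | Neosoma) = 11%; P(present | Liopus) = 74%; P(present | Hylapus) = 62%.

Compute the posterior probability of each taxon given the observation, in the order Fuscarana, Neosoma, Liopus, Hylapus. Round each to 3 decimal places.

For each hypothesis, the unnormalized posterior weight is prior × likelihood:
  Fuscarana: 0.36 × 0.89 = 0.3204
  Neosoma: 0.14 × 0.11 = 0.0154
  Liopus: 0.17 × 0.74 = 0.1258
  Hylapus: 0.33 × 0.62 = 0.2046
Marginal likelihood of the evidence = 0.6662.
P(Fuscarana | evidence) = 0.3204 / 0.6662 ≈ 0.481
P(Neosoma | evidence) = 0.0154 / 0.6662 ≈ 0.023
P(Liopus | evidence) = 0.1258 / 0.6662 ≈ 0.189
P(Hylapus | evidence) = 0.2046 / 0.6662 ≈ 0.307

0.481, 0.023, 0.189, 0.307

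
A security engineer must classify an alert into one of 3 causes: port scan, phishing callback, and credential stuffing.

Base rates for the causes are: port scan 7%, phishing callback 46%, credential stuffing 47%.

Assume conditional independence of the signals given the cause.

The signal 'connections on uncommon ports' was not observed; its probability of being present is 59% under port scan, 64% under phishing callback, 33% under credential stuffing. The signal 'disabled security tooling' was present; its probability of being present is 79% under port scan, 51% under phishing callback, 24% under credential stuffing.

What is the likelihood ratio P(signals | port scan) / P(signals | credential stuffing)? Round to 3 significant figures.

Joint likelihood of the signal pattern under each hypothesis (using 1 − P(present | H) for each absent signal):
  port scan: (1 − 0.59) × 0.79 = 0.3239
  credential stuffing: (1 − 0.33) × 0.24 = 0.1608
Bayes factor = 0.3239 / 0.1608 ≈ 2.01

2.01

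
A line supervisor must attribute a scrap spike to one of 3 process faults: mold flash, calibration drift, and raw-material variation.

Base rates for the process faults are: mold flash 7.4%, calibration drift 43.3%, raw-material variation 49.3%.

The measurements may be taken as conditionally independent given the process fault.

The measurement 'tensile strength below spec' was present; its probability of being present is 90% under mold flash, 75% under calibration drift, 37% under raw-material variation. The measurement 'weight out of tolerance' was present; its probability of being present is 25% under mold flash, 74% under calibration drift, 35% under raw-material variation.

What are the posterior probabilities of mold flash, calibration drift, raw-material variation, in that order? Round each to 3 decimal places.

For each hypothesis, the unnormalized posterior weight is prior × product of the measurement likelihoods:
  mold flash: 0.074 × 0.90 × 0.25 = 0.01665
  calibration drift: 0.433 × 0.75 × 0.74 = 0.24031
  raw-material variation: 0.493 × 0.37 × 0.35 = 0.063843
Marginal likelihood of the evidence = 0.32081.
P(mold flash | evidence) = 0.01665 / 0.32081 ≈ 0.052
P(calibration drift | evidence) = 0.24031 / 0.32081 ≈ 0.749
P(raw-material variation | evidence) = 0.063843 / 0.32081 ≈ 0.199

0.052, 0.749, 0.199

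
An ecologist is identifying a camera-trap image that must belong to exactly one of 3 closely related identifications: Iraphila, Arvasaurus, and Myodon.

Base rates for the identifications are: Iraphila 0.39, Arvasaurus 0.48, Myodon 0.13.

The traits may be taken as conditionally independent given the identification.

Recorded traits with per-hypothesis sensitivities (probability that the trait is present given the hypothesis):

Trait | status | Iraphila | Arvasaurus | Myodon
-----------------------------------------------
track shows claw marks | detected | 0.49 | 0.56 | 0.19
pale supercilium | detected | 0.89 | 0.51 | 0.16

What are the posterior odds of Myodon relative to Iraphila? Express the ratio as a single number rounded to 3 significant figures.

Unnormalized posterior weight (prior times the trait likelihoods) for each of the two hypotheses:
  Myodon: 0.13 × 0.19 × 0.16 = 0.003952
  Iraphila: 0.39 × 0.49 × 0.89 = 0.17008
Posterior odds = 0.003952 / 0.17008 ≈ 0.0232.

0.0232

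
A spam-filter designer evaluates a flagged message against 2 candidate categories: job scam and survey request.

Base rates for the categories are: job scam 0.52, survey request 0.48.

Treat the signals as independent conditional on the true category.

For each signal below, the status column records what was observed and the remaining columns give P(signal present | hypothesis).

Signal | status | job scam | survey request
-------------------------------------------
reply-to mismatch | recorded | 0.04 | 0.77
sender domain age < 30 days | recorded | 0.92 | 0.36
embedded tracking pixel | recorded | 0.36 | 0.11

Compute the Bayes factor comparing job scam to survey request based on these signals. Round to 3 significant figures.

Joint likelihood of the signal pattern under each hypothesis:
  job scam: 0.04 × 0.92 × 0.36 = 0.013248
  survey request: 0.77 × 0.36 × 0.11 = 0.030492
Bayes factor = 0.013248 / 0.030492 ≈ 0.434

0.434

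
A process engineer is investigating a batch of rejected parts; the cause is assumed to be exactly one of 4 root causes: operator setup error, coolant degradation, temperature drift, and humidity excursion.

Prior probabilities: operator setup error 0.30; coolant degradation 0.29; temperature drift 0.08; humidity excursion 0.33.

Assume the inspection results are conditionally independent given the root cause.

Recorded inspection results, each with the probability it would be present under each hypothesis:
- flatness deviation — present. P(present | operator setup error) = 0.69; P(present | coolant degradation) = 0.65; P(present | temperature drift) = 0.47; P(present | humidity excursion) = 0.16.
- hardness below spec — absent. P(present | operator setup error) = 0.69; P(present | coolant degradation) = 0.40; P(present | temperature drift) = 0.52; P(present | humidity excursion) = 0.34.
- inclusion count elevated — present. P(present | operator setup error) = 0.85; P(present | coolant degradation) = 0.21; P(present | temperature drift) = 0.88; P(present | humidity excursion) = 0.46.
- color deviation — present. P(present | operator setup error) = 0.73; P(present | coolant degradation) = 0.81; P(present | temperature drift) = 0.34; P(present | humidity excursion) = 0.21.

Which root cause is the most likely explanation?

Multiply each prior by the joint likelihood of the inspection result pattern (using 1 − P(present | H) for each absent inspection result):
  operator setup error: 0.30 × 0.69 × (1 − 0.69) × 0.85 × 0.73 = 0.039817
  coolant degradation: 0.29 × 0.65 × (1 − 0.40) × 0.21 × 0.81 = 0.019238
  temperature drift: 0.08 × 0.47 × (1 − 0.52) × 0.88 × 0.34 = 0.0054
  humidity excursion: 0.33 × 0.16 × (1 − 0.34) × 0.46 × 0.21 = 0.0033663
Normalizing constant Z = 0.039817 + 0.019238 + 0.0054 + 0.0033663 = 0.067822.
P(operator setup error | evidence) ≈ 0.039817 / 0.067822 ≈ 0.587
P(coolant degradation | evidence) ≈ 0.019238 / 0.067822 ≈ 0.284
P(temperature drift | evidence) ≈ 0.0054 / 0.067822 ≈ 0.080
P(humidity excursion | evidence) ≈ 0.0033663 / 0.067822 ≈ 0.050
The largest is 0.587, so operator setup error is most probable.

operator setup error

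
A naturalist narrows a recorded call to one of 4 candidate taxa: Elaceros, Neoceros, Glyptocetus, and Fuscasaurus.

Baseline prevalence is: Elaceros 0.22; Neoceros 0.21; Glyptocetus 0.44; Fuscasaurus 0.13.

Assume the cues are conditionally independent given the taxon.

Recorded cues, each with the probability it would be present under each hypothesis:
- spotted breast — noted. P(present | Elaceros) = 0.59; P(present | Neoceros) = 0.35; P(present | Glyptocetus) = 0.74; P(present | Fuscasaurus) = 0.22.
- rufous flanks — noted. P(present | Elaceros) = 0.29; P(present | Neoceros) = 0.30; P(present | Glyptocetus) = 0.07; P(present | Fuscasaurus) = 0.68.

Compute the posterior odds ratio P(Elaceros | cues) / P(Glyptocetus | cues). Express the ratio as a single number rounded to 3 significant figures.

1.65

Unnormalized posterior weight (prior times the cue likelihoods) for each of the two hypotheses:
  Elaceros: 0.22 × 0.59 × 0.29 = 0.037642
  Glyptocetus: 0.44 × 0.74 × 0.07 = 0.022792
Posterior odds = 0.037642 / 0.022792 ≈ 1.65.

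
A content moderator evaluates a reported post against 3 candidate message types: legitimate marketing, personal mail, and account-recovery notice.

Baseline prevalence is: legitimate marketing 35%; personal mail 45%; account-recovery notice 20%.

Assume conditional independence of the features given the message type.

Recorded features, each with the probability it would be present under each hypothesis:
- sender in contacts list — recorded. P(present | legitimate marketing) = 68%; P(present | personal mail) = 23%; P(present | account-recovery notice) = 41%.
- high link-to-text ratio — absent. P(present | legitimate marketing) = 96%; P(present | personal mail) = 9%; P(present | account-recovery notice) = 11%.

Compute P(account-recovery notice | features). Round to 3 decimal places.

0.413

For each hypothesis, the unnormalized posterior weight is prior × product of the feature likelihoods (using 1 − P(present | H) for each absent feature):
  legitimate marketing: 0.35 × 0.68 × (1 − 0.96) = 0.00952
  personal mail: 0.45 × 0.23 × (1 − 0.09) = 0.094185
  account-recovery notice: 0.20 × 0.41 × (1 − 0.11) = 0.07298
Marginal likelihood of the evidence = 0.17669.
P(account-recovery notice | evidence) = 0.07298 / 0.17669 ≈ 0.413.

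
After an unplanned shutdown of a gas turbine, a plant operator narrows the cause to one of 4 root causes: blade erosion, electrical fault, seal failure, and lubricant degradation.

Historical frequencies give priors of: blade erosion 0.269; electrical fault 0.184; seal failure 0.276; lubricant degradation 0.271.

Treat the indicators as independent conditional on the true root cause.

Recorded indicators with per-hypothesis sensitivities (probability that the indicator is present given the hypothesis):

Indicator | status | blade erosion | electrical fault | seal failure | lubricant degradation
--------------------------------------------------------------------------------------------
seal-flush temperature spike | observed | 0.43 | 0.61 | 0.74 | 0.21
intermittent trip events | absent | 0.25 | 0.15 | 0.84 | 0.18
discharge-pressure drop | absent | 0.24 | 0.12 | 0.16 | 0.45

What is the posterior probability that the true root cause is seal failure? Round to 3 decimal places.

0.135

By Bayes' rule with conditional independence, the unnormalized weight for each hypothesis is prior × ∏ likelihoods (using 1 − P(present | H) for each absent indicator):
  blade erosion: 0.269 × 0.43 × (1 − 0.25) × (1 − 0.24) = 0.065932
  electrical fault: 0.184 × 0.61 × (1 − 0.15) × (1 − 0.12) = 0.083956
  seal failure: 0.276 × 0.74 × (1 − 0.84) × (1 − 0.16) = 0.02745
  lubricant degradation: 0.271 × 0.21 × (1 − 0.18) × (1 − 0.45) = 0.025666
The unnormalized weights sum to 0.203.
P(seal failure | evidence) = 0.02745 / 0.203 ≈ 0.135.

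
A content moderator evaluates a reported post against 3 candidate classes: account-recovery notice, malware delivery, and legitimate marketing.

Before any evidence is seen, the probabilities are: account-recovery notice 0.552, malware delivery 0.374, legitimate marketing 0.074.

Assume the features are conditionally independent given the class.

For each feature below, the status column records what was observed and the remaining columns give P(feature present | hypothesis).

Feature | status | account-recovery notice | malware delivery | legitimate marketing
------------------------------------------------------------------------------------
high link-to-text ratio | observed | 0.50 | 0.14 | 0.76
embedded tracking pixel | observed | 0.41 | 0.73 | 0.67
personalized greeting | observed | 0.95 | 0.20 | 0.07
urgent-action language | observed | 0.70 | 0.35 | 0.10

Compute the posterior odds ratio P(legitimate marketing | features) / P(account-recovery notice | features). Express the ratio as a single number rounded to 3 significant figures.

Unnormalized posterior weight (prior times the feature likelihoods) for each of the two hypotheses:
  legitimate marketing: 0.074 × 0.76 × 0.67 × 0.07 × 0.10 = 0.00026377
  account-recovery notice: 0.552 × 0.50 × 0.41 × 0.95 × 0.70 = 0.075251
Odds(legitimate marketing : account-recovery notice) = 0.00026377 / 0.075251 ≈ 0.00351.

0.00351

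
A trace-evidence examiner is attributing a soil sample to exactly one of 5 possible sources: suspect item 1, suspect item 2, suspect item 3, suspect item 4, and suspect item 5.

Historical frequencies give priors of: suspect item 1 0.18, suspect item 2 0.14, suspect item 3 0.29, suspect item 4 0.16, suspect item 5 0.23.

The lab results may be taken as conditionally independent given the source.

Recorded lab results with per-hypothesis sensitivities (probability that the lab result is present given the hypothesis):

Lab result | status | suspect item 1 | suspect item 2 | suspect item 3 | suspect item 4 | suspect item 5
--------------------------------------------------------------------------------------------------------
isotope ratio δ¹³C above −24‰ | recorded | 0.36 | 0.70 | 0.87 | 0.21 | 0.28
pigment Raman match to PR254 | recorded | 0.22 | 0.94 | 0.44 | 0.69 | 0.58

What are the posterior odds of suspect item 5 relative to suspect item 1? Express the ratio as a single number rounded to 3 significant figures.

Unnormalized posterior weight (prior times the lab result likelihoods) for each of the two hypotheses:
  suspect item 5: 0.23 × 0.28 × 0.58 = 0.037352
  suspect item 1: 0.18 × 0.36 × 0.22 = 0.014256
Odds(suspect item 5 : suspect item 1) = 0.037352 / 0.014256 ≈ 2.62.

2.62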